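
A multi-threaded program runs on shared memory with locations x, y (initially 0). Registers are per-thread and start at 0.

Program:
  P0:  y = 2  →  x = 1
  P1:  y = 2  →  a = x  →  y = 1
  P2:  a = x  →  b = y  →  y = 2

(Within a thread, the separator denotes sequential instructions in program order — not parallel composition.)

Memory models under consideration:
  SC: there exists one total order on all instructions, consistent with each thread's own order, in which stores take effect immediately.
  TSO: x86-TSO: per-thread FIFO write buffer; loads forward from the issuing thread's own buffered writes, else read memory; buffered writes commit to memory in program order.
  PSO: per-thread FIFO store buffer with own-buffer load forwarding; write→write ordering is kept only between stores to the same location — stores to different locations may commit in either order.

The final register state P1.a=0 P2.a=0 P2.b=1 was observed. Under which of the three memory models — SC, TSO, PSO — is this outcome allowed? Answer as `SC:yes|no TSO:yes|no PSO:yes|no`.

outcome vector order: (P1.a,P2.a,P2.b)
SC: 10 outcomes — {000, 001, 002, 011, 012, 100, 101, 102, 111, 112}
TSO: 10 outcomes — {000, 001, 002, 011, 012, 100, 101, 102, 111, 112}
PSO: 12 outcomes — {000, 001, 002, 010, 011, 012, 100, 101, 102, 110, 111, 112}
target 001 ∈ {SC,TSO,PSO}

SC:yes TSO:yes PSO:yes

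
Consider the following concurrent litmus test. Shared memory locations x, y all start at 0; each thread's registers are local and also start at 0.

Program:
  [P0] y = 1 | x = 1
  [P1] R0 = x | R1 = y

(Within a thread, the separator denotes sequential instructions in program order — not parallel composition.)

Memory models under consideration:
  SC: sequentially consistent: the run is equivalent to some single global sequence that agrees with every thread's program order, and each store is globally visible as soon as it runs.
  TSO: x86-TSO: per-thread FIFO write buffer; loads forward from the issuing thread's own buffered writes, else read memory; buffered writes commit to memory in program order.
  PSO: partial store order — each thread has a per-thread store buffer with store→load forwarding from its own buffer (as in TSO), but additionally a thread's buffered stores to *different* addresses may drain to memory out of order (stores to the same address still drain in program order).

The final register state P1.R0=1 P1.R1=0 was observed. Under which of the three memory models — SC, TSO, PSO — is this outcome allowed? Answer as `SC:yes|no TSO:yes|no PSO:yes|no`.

outcome vector order: (P1.R0,P1.R1)
SC (3): <0 0>, <0 1>, <1 1>
TSO (3): <0 0>, <0 1>, <1 1>
PSO (4): <0 0>, <0 1>, <1 0>, <1 1>
target <1 0> ∈ {PSO}

SC:no TSO:no PSO:yes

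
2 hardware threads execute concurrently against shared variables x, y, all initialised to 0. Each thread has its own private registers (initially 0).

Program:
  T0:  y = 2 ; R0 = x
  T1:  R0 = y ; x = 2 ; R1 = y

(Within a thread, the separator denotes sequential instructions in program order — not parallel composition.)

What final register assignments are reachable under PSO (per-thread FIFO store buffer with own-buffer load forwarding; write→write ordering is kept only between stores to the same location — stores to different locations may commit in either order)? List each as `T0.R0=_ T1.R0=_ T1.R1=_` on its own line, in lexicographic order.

outcome vector order: (T0.R0,T1.R0,T1.R1)
|PSO outcomes| = 6

T0.R0=0 T1.R0=0 T1.R1=0
T0.R0=0 T1.R0=0 T1.R1=2
T0.R0=0 T1.R0=2 T1.R1=2
T0.R0=2 T1.R0=0 T1.R1=0
T0.R0=2 T1.R0=0 T1.R1=2
T0.R0=2 T1.R0=2 T1.R1=2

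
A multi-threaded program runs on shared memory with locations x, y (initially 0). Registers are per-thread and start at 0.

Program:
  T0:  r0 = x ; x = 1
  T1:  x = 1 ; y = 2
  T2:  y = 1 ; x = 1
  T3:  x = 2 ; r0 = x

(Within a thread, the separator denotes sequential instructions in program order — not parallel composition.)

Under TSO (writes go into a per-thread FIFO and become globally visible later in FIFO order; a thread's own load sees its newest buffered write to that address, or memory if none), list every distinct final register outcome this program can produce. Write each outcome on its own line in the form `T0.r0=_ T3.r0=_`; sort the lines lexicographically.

T0.r0=0 T3.r0=1
T0.r0=0 T3.r0=2
T0.r0=1 T3.r0=1
T0.r0=1 T3.r0=2
T0.r0=2 T3.r0=1
T0.r0=2 T3.r0=2

outcome vector order: (T0.r0,T3.r0)
|TSO outcomes| = 6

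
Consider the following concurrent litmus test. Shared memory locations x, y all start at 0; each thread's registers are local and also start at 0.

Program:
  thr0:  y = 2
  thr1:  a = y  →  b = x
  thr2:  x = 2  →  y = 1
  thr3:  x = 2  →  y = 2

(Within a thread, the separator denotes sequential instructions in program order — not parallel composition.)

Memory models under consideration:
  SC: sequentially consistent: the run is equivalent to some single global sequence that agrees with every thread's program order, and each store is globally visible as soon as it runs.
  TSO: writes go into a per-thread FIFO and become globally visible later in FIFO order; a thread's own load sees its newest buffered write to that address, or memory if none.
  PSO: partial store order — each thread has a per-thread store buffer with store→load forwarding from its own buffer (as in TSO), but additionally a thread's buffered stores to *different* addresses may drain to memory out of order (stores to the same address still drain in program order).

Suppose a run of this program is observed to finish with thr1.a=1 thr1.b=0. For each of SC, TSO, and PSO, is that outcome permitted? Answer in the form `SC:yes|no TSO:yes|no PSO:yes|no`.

SC:no TSO:no PSO:yes

outcome vector order: (thr1.a,thr1.b)
SC: 5 outcomes — {00; 02; 12; 20; 22}
TSO: 5 outcomes — {00; 02; 12; 20; 22}
PSO: 6 outcomes — {00; 02; 10; 12; 20; 22}
target 10 ∈ {PSO}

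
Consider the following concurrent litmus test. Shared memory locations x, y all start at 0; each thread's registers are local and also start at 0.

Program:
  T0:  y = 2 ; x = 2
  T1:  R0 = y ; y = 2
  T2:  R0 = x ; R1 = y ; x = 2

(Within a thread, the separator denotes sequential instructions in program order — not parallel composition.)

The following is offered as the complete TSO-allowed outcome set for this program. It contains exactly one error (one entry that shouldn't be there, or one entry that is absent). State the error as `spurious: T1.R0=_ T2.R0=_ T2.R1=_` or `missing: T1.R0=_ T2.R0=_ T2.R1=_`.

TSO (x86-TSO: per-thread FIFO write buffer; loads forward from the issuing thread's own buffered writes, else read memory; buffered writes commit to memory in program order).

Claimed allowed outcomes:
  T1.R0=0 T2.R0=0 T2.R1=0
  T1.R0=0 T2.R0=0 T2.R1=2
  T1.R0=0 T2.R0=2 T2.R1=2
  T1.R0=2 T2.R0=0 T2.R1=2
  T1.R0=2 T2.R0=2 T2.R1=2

missing: T1.R0=2 T2.R0=0 T2.R1=0

outcome vector order: (T1.R0,T2.R0,T2.R1)
TSO: 6 outcomes — {<0 0 0> <0 0 2> <0 2 2> <2 0 0> <2 0 2> <2 2 2>}
TSO∖claimed = {<2 0 0>}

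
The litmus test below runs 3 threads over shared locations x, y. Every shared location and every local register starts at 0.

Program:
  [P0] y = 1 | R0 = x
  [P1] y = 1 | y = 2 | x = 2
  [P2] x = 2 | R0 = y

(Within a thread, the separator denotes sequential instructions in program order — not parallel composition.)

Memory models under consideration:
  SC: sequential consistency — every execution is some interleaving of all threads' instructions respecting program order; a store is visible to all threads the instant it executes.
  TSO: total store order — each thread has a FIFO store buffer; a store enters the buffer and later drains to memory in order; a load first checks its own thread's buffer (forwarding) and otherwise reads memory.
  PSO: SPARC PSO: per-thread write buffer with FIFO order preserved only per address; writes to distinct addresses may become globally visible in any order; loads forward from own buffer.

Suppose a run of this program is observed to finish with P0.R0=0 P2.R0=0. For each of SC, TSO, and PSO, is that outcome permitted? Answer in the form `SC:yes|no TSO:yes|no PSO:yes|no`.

SC:no TSO:yes PSO:yes

outcome vector order: (P0.R0,P2.R0)
[SC] allowed = {0/1 0/2 2/0 2/1 2/2}
[TSO] allowed = {0/0 0/1 0/2 2/0 2/1 2/2}
[PSO] allowed = {0/0 0/1 0/2 2/0 2/1 2/2}
target 0/0 ∈ {TSO,PSO}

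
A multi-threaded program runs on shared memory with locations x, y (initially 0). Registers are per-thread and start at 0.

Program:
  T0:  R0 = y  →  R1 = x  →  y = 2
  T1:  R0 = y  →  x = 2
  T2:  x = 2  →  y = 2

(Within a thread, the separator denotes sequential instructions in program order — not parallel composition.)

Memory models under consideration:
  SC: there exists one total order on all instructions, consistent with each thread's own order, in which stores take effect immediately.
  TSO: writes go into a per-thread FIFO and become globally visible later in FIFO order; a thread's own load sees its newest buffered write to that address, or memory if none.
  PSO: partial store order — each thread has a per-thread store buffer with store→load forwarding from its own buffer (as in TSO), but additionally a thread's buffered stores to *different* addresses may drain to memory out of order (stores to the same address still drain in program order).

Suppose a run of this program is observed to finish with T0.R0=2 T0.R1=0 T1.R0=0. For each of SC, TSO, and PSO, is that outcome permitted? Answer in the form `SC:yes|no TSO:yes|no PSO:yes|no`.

outcome vector order: (T0.R0,T0.R1,T1.R0)
[SC] allowed = {(0,0,0); (0,0,2); (0,2,0); (0,2,2); (2,2,0); (2,2,2)}
[TSO] allowed = {(0,0,0); (0,0,2); (0,2,0); (0,2,2); (2,2,0); (2,2,2)}
[PSO] allowed = {(0,0,0); (0,0,2); (0,2,0); (0,2,2); (2,0,0); (2,0,2); (2,2,0); (2,2,2)}
target (2,0,0) ∈ {PSO}

SC:no TSO:no PSO:yes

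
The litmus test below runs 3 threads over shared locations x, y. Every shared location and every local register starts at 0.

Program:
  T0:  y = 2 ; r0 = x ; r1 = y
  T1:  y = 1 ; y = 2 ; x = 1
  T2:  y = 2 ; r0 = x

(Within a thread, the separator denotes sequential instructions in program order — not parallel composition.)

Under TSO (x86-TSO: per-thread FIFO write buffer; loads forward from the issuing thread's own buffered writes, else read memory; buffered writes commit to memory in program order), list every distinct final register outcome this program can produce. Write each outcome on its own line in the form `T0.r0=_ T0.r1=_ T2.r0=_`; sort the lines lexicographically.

outcome vector order: (T0.r0,T0.r1,T2.r0)
|TSO outcomes| = 6

T0.r0=0 T0.r1=1 T2.r0=0
T0.r0=0 T0.r1=1 T2.r0=1
T0.r0=0 T0.r1=2 T2.r0=0
T0.r0=0 T0.r1=2 T2.r0=1
T0.r0=1 T0.r1=2 T2.r0=0
T0.r0=1 T0.r1=2 T2.r0=1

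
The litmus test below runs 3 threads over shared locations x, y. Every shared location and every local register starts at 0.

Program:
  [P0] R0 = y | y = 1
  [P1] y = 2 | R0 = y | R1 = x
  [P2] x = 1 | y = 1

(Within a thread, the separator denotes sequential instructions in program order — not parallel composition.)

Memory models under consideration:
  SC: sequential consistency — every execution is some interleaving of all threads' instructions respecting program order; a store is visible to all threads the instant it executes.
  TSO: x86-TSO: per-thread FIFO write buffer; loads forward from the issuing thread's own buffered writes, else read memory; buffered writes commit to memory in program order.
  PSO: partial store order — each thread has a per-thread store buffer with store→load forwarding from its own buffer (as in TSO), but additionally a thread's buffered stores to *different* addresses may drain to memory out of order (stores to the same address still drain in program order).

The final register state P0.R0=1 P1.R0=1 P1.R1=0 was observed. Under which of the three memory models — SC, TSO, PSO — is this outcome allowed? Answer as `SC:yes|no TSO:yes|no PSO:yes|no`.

SC:no TSO:no PSO:yes

outcome vector order: (P0.R0,P1.R0,P1.R1)
SC (11): 010; 011; 020; 021; 111; 120; 121; 210; 211; 220; 221
TSO (11): 010; 011; 020; 021; 111; 120; 121; 210; 211; 220; 221
PSO (12): 010; 011; 020; 021; 110; 111; 120; 121; 210; 211; 220; 221
target 110 ∈ {PSO}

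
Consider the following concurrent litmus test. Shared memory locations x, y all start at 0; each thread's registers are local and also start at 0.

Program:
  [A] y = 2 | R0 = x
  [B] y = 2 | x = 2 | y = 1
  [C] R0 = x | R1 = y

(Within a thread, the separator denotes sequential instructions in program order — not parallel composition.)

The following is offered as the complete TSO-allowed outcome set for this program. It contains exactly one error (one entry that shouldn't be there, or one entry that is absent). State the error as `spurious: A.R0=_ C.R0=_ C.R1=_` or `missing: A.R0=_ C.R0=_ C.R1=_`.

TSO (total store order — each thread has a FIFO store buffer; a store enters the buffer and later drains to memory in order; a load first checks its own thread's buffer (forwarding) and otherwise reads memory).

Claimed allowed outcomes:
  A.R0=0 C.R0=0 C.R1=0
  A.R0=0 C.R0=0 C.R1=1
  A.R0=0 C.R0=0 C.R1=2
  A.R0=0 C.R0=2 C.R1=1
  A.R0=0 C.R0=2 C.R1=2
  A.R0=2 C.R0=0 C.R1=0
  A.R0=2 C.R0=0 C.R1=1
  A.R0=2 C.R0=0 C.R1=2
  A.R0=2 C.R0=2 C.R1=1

missing: A.R0=2 C.R0=2 C.R1=2

outcome vector order: (A.R0,C.R0,C.R1)
TSO (10): 000, 001, 002, 021, 022, 200, 201, 202, 221, 222
TSO∖claimed = {222}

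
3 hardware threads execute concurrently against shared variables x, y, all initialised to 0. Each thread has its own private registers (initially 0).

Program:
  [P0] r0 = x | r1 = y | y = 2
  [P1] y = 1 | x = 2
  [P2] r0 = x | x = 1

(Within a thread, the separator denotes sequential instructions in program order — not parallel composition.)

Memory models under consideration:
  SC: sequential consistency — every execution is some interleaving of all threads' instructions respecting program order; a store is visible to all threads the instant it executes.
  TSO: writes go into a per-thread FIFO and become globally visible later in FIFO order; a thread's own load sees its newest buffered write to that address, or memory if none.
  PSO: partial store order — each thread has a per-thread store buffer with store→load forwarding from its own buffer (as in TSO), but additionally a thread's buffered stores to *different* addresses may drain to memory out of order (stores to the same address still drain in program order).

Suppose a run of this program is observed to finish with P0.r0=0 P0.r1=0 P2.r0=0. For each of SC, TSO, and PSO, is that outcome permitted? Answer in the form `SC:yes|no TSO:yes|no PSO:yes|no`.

outcome vector order: (P0.r0,P0.r1,P2.r0)
[SC] allowed = {0/0/0 0/0/2 0/1/0 0/1/2 1/0/0 1/1/0 1/1/2 2/1/0 2/1/2}
[TSO] allowed = {0/0/0 0/0/2 0/1/0 0/1/2 1/0/0 1/1/0 1/1/2 2/1/0 2/1/2}
[PSO] allowed = {0/0/0 0/0/2 0/1/0 0/1/2 1/0/0 1/0/2 1/1/0 1/1/2 2/0/0 2/0/2 2/1/0 2/1/2}
target 0/0/0 ∈ {SC,TSO,PSO}

SC:yes TSO:yes PSO:yes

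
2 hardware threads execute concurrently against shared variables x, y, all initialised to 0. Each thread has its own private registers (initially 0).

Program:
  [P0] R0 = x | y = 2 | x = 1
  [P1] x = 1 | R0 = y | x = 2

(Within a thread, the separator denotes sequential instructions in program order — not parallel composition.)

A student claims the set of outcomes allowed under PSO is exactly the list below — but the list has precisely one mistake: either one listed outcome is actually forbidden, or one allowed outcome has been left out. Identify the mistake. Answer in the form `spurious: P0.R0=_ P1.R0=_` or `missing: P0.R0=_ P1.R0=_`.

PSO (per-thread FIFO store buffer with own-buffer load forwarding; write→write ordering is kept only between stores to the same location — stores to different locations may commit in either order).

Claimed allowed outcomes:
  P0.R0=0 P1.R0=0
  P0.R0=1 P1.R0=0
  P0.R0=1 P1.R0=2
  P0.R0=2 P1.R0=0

missing: P0.R0=0 P1.R0=2

outcome vector order: (P0.R0,P1.R0)
under PSO → 0/0; 0/2; 1/0; 1/2; 2/0
PSO∖claimed = {0/2}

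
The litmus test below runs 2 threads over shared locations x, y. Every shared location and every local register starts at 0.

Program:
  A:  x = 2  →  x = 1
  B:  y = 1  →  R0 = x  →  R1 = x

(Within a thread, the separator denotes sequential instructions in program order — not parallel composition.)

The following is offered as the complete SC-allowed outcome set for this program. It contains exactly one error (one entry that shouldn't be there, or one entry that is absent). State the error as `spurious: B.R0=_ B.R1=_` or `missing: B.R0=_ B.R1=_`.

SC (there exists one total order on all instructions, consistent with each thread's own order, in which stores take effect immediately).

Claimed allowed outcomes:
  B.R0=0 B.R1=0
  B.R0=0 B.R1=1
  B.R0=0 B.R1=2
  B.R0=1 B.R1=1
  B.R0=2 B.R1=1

missing: B.R0=2 B.R1=2

outcome vector order: (B.R0,B.R1)
[SC] allowed = {0/0 0/1 0/2 1/1 2/1 2/2}
SC∖claimed = {2/2}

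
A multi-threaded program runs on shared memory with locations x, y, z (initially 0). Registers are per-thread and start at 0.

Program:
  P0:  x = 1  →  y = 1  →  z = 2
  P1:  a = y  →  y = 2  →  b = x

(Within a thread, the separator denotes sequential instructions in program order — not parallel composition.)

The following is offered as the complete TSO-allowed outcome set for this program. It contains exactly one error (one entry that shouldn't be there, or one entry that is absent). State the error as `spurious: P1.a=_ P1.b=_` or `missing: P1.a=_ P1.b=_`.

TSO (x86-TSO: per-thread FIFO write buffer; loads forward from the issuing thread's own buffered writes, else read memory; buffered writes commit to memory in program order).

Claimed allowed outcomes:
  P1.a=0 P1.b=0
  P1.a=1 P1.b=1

outcome vector order: (P1.a,P1.b)
TSO (3): <0 0> <0 1> <1 1>
TSO∖claimed = {<0 1>}

missing: P1.a=0 P1.b=1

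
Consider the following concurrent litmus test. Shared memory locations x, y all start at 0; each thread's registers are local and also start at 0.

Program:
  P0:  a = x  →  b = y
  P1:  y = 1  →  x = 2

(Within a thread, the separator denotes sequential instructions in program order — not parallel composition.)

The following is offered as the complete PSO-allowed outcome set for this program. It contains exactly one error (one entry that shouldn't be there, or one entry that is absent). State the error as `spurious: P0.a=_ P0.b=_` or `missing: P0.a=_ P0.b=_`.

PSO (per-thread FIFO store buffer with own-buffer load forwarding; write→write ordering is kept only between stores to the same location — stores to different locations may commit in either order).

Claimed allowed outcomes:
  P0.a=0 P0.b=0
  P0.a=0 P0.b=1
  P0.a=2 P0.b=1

missing: P0.a=2 P0.b=0

outcome vector order: (P0.a,P0.b)
PSO: 4 outcomes — {00, 01, 20, 21}
PSO∖claimed = {20}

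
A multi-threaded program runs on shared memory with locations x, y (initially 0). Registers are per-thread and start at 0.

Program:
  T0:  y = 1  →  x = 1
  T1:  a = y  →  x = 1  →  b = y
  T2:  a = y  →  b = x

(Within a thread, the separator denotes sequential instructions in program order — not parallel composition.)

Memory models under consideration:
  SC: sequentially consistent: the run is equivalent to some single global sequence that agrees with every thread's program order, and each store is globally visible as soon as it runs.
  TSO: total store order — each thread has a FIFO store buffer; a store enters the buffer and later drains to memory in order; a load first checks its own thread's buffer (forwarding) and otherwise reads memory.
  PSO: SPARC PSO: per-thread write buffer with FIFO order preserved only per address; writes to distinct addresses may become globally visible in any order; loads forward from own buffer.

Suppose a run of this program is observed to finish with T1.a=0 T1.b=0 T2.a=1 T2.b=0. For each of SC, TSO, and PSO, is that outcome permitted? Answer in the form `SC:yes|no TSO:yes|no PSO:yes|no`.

outcome vector order: (T1.a,T1.b,T2.a,T2.b)
SC (11): 0000; 0001; 0011; 0100; 0101; 0110; 0111; 1100; 1101; 1110; 1111
TSO (12): 0000; 0001; 0010; 0011; 0100; 0101; 0110; 0111; 1100; 1101; 1110; 1111
PSO (12): 0000; 0001; 0010; 0011; 0100; 0101; 0110; 0111; 1100; 1101; 1110; 1111
target 0010 ∈ {TSO,PSO}

SC:no TSO:yes PSO:yes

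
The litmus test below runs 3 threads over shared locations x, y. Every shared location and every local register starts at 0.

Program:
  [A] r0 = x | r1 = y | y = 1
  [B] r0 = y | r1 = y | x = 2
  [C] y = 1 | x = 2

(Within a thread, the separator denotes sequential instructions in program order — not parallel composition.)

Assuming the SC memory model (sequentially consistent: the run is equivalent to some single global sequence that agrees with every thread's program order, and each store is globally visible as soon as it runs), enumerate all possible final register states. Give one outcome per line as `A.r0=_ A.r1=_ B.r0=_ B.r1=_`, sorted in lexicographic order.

A.r0=0 A.r1=0 B.r0=0 B.r1=0
A.r0=0 A.r1=0 B.r0=0 B.r1=1
A.r0=0 A.r1=0 B.r0=1 B.r1=1
A.r0=0 A.r1=1 B.r0=0 B.r1=0
A.r0=0 A.r1=1 B.r0=0 B.r1=1
A.r0=0 A.r1=1 B.r0=1 B.r1=1
A.r0=2 A.r1=0 B.r0=0 B.r1=0
A.r0=2 A.r1=1 B.r0=0 B.r1=0
A.r0=2 A.r1=1 B.r0=0 B.r1=1
A.r0=2 A.r1=1 B.r0=1 B.r1=1

outcome vector order: (A.r0,A.r1,B.r0,B.r1)
|SC outcomes| = 10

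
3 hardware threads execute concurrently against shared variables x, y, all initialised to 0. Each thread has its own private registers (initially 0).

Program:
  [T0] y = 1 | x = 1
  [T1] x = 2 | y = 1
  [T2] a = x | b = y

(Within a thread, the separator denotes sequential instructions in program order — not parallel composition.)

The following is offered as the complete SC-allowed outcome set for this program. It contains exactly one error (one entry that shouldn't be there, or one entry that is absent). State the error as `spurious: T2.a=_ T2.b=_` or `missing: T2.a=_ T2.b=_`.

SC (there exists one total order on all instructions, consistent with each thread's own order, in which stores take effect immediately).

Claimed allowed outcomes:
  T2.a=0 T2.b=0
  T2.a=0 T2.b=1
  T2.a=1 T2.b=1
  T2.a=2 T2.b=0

outcome vector order: (T2.a,T2.b)
SC: 5 outcomes — {<0 0> <0 1> <1 1> <2 0> <2 1>}
SC∖claimed = {<2 1>}

missing: T2.a=2 T2.b=1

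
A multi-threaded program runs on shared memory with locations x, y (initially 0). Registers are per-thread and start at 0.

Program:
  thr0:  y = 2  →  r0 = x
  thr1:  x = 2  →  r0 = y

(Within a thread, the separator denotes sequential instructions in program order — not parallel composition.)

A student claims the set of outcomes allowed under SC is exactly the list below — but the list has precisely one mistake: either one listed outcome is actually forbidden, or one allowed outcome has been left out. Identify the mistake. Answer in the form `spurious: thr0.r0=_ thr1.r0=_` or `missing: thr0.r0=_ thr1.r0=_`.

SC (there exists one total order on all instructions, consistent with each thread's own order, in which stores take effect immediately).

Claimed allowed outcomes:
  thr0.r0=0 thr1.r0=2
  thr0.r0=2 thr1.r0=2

missing: thr0.r0=2 thr1.r0=0

outcome vector order: (thr0.r0,thr1.r0)
SC: 3 outcomes — {(0,2), (2,0), (2,2)}
SC∖claimed = {(2,0)}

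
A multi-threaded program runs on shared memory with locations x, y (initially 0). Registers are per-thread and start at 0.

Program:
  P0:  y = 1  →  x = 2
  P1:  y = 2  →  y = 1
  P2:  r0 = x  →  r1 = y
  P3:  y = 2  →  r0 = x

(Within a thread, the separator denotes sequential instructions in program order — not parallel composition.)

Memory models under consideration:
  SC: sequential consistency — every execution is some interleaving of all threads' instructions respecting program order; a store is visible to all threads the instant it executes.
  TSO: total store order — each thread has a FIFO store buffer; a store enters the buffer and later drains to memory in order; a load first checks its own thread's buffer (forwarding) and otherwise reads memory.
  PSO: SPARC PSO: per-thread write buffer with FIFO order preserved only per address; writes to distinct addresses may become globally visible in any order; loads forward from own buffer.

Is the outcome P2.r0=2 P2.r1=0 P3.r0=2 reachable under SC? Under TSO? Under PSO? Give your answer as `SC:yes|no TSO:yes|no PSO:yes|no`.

outcome vector order: (P2.r0,P2.r1,P3.r0)
[SC] allowed = {(0,0,0) (0,0,2) (0,1,0) (0,1,2) (0,2,0) (0,2,2) (2,1,0) (2,1,2) (2,2,0) (2,2,2)}
[TSO] allowed = {(0,0,0) (0,0,2) (0,1,0) (0,1,2) (0,2,0) (0,2,2) (2,1,0) (2,1,2) (2,2,0) (2,2,2)}
[PSO] allowed = {(0,0,0) (0,0,2) (0,1,0) (0,1,2) (0,2,0) (0,2,2) (2,0,0) (2,0,2) (2,1,0) (2,1,2) (2,2,0) (2,2,2)}
target (2,0,2) ∈ {PSO}

SC:no TSO:no PSO:yes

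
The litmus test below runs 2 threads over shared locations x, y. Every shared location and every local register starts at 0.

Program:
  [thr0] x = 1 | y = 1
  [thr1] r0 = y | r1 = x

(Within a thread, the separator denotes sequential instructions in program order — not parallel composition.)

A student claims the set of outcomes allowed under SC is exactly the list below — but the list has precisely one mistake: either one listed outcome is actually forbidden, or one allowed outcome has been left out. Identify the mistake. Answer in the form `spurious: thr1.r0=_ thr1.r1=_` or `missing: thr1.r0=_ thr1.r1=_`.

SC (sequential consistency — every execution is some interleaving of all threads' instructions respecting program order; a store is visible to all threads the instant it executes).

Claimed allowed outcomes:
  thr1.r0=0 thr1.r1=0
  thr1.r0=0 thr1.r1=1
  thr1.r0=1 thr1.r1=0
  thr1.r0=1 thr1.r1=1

outcome vector order: (thr1.r0,thr1.r1)
SC: 3 outcomes — {(0,0), (0,1), (1,1)}
claimed∖SC = {(1,0)}

spurious: thr1.r0=1 thr1.r1=0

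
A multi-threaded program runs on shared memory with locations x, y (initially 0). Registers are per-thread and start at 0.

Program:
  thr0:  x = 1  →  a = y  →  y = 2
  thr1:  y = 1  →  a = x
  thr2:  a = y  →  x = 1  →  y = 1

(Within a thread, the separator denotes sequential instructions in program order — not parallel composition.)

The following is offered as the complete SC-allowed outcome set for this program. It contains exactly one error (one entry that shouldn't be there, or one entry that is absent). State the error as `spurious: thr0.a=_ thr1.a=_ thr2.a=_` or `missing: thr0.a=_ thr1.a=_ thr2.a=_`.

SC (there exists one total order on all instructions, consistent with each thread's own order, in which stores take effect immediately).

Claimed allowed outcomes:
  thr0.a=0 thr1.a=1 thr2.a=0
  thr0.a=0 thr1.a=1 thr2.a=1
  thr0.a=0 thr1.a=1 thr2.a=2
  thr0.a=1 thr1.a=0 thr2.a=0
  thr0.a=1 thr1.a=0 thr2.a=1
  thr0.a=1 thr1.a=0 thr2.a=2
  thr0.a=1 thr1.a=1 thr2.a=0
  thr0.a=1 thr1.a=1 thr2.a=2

outcome vector order: (thr0.a,thr1.a,thr2.a)
under SC → (0,1,0); (0,1,1); (0,1,2); (1,0,0); (1,0,1); (1,0,2); (1,1,0); (1,1,1); (1,1,2)
SC∖claimed = {(1,1,1)}

missing: thr0.a=1 thr1.a=1 thr2.a=1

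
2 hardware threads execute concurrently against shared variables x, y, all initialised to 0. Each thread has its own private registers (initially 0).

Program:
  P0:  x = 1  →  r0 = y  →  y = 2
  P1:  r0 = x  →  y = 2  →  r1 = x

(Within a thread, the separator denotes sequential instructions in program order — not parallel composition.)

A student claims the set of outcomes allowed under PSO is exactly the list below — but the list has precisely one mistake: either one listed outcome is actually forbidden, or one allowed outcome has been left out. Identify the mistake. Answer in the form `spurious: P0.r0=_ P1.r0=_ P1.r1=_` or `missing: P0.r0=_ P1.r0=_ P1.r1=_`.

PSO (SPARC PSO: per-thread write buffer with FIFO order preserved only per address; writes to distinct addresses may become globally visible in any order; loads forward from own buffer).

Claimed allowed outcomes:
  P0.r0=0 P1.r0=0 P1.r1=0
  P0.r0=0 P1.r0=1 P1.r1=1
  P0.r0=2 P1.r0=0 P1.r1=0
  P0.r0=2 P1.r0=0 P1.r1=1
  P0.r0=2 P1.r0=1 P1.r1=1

outcome vector order: (P0.r0,P1.r0,P1.r1)
[PSO] allowed = {0/0/0, 0/0/1, 0/1/1, 2/0/0, 2/0/1, 2/1/1}
PSO∖claimed = {0/0/1}

missing: P0.r0=0 P1.r0=0 P1.r1=1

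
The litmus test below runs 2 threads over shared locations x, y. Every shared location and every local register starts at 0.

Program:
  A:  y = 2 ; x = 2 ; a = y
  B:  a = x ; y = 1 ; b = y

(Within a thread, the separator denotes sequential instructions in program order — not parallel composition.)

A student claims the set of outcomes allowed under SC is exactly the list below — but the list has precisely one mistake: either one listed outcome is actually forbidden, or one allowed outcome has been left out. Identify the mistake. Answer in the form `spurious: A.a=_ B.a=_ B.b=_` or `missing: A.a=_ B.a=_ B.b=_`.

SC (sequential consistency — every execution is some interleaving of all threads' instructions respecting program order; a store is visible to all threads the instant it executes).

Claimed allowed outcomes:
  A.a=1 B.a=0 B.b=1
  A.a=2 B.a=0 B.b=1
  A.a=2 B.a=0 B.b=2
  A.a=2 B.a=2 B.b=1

outcome vector order: (A.a,B.a,B.b)
under SC → 1/0/1 1/2/1 2/0/1 2/0/2 2/2/1
SC∖claimed = {1/2/1}

missing: A.a=1 B.a=2 B.b=1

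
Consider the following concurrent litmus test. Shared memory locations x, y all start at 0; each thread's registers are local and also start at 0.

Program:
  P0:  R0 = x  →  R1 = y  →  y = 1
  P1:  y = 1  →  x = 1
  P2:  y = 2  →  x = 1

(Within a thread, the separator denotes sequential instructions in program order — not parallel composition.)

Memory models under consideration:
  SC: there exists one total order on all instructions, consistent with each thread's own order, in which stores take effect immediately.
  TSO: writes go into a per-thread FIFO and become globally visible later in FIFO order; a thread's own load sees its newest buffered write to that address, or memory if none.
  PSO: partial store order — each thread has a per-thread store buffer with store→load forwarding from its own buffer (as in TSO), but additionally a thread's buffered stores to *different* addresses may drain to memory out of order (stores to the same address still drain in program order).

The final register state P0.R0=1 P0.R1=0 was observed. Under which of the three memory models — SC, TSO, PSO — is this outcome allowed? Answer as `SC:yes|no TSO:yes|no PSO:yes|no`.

outcome vector order: (P0.R0,P0.R1)
under SC → 0/0, 0/1, 0/2, 1/1, 1/2
under TSO → 0/0, 0/1, 0/2, 1/1, 1/2
under PSO → 0/0, 0/1, 0/2, 1/0, 1/1, 1/2
target 1/0 ∈ {PSO}

SC:no TSO:no PSO:yes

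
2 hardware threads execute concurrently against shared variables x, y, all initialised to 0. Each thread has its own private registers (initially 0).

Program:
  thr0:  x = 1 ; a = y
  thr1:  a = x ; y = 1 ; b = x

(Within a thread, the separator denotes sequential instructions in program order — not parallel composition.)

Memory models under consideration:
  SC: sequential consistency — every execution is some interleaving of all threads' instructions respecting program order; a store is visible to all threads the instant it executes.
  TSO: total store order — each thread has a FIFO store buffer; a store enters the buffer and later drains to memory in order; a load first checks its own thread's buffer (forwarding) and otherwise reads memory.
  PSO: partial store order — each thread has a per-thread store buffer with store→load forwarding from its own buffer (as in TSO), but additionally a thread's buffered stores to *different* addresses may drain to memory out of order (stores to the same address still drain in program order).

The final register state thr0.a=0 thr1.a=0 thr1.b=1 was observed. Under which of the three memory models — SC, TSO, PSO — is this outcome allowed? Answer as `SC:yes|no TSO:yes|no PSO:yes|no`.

SC:yes TSO:yes PSO:yes

outcome vector order: (thr0.a,thr1.a,thr1.b)
[SC] allowed = {001, 011, 100, 101, 111}
[TSO] allowed = {000, 001, 011, 100, 101, 111}
[PSO] allowed = {000, 001, 011, 100, 101, 111}
target 001 ∈ {SC,TSO,PSO}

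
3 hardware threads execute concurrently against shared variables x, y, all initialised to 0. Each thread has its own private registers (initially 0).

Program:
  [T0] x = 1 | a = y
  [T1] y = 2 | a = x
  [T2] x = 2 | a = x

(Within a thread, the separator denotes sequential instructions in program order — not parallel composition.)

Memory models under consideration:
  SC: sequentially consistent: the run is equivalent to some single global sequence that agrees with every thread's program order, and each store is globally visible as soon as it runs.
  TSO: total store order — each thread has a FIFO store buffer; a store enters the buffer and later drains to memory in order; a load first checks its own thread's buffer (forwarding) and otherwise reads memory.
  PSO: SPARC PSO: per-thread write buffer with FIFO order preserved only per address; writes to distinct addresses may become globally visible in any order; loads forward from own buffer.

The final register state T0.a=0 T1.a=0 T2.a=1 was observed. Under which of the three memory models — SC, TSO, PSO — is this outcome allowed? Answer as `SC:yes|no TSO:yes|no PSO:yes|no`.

outcome vector order: (T0.a,T1.a,T2.a)
[SC] allowed = {(0,1,1) (0,1,2) (0,2,2) (2,0,1) (2,0,2) (2,1,1) (2,1,2) (2,2,1) (2,2,2)}
[TSO] allowed = {(0,0,1) (0,0,2) (0,1,1) (0,1,2) (0,2,1) (0,2,2) (2,0,1) (2,0,2) (2,1,1) (2,1,2) (2,2,1) (2,2,2)}
[PSO] allowed = {(0,0,1) (0,0,2) (0,1,1) (0,1,2) (0,2,1) (0,2,2) (2,0,1) (2,0,2) (2,1,1) (2,1,2) (2,2,1) (2,2,2)}
target (0,0,1) ∈ {TSO,PSO}

SC:no TSO:yes PSO:yes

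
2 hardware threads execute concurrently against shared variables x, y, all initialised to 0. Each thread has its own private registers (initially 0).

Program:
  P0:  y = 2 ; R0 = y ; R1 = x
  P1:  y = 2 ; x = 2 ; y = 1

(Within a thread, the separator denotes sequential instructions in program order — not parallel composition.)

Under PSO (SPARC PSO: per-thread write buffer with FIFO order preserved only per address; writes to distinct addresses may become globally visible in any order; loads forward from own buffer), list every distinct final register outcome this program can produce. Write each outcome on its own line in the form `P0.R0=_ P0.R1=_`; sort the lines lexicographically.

outcome vector order: (P0.R0,P0.R1)
|PSO outcomes| = 4

P0.R0=1 P0.R1=0
P0.R0=1 P0.R1=2
P0.R0=2 P0.R1=0
P0.R0=2 P0.R1=2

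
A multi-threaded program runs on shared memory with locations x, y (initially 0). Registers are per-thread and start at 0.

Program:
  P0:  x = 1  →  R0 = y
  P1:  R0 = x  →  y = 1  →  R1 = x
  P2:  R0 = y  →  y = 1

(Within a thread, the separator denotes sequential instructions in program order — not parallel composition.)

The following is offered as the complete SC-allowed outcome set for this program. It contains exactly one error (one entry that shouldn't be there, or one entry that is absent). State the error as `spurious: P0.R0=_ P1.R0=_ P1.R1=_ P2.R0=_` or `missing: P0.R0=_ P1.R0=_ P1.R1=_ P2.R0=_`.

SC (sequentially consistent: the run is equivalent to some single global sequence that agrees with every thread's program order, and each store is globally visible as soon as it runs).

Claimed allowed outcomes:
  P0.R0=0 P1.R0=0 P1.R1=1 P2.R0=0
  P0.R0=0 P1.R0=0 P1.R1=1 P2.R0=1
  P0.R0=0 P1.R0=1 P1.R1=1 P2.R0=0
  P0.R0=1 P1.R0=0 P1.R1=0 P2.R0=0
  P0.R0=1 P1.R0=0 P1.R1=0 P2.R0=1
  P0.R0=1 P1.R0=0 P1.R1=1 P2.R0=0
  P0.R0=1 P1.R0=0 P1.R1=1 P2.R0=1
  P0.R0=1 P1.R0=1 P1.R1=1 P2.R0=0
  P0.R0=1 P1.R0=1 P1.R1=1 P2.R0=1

outcome vector order: (P0.R0,P1.R0,P1.R1,P2.R0)
under SC → (0,0,1,0), (0,0,1,1), (0,1,1,0), (0,1,1,1), (1,0,0,0), (1,0,0,1), (1,0,1,0), (1,0,1,1), (1,1,1,0), (1,1,1,1)
SC∖claimed = {(0,1,1,1)}

missing: P0.R0=0 P1.R0=1 P1.R1=1 P2.R0=1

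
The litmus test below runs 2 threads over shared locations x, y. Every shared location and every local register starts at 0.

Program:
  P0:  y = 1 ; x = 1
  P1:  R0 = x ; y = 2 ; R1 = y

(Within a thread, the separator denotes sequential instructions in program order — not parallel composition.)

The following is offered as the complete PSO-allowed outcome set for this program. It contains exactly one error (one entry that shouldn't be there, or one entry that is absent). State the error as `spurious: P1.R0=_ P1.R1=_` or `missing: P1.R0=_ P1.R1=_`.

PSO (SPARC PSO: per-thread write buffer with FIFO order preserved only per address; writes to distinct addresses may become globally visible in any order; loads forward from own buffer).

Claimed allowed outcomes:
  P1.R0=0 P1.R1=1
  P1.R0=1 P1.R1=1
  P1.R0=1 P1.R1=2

outcome vector order: (P1.R0,P1.R1)
[PSO] allowed = {01; 02; 11; 12}
PSO∖claimed = {02}

missing: P1.R0=0 P1.R1=2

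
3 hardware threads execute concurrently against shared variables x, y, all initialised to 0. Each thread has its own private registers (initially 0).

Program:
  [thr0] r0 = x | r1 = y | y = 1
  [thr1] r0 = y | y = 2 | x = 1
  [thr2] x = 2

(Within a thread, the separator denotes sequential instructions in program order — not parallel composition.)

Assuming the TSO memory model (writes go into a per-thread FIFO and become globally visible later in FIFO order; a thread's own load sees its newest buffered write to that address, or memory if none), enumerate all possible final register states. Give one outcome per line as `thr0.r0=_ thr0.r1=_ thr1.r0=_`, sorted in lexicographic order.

thr0.r0=0 thr0.r1=0 thr1.r0=0
thr0.r0=0 thr0.r1=0 thr1.r0=1
thr0.r0=0 thr0.r1=2 thr1.r0=0
thr0.r0=1 thr0.r1=2 thr1.r0=0
thr0.r0=2 thr0.r1=0 thr1.r0=0
thr0.r0=2 thr0.r1=0 thr1.r0=1
thr0.r0=2 thr0.r1=2 thr1.r0=0

outcome vector order: (thr0.r0,thr0.r1,thr1.r0)
|TSO outcomes| = 7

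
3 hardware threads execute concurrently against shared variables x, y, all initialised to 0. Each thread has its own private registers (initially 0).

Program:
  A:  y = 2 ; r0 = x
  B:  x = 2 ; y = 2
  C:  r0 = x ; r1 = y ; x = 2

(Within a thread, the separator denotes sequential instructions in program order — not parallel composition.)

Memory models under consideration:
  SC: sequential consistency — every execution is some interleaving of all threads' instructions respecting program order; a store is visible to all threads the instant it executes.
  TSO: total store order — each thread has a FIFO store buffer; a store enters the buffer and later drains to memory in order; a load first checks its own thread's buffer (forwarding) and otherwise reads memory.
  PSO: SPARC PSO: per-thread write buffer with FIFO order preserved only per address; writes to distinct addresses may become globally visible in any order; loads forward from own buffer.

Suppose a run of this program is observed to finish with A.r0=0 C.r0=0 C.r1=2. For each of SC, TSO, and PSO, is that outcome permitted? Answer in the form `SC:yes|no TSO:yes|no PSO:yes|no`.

SC:yes TSO:yes PSO:yes

outcome vector order: (A.r0,C.r0,C.r1)
SC (7): (0,0,0) (0,0,2) (0,2,2) (2,0,0) (2,0,2) (2,2,0) (2,2,2)
TSO (8): (0,0,0) (0,0,2) (0,2,0) (0,2,2) (2,0,0) (2,0,2) (2,2,0) (2,2,2)
PSO (8): (0,0,0) (0,0,2) (0,2,0) (0,2,2) (2,0,0) (2,0,2) (2,2,0) (2,2,2)
target (0,0,2) ∈ {SC,TSO,PSO}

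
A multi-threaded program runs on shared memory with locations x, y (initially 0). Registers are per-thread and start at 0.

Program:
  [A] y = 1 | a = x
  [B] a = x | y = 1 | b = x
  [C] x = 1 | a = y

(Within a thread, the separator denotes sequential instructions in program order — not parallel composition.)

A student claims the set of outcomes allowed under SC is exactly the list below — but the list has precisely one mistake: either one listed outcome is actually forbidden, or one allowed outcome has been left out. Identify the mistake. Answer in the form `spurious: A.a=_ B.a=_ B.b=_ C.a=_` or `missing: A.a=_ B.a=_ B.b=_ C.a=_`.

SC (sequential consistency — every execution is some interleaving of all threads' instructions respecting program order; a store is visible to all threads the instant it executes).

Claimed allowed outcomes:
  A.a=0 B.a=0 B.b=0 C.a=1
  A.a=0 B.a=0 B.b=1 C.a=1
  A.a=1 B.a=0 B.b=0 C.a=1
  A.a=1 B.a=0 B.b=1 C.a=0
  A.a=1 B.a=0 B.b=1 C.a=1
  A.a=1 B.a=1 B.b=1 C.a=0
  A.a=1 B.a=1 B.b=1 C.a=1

outcome vector order: (A.a,B.a,B.b,C.a)
SC (8): 0/0/0/1 0/0/1/1 0/1/1/1 1/0/0/1 1/0/1/0 1/0/1/1 1/1/1/0 1/1/1/1
SC∖claimed = {0/1/1/1}

missing: A.a=0 B.a=1 B.b=1 C.a=1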